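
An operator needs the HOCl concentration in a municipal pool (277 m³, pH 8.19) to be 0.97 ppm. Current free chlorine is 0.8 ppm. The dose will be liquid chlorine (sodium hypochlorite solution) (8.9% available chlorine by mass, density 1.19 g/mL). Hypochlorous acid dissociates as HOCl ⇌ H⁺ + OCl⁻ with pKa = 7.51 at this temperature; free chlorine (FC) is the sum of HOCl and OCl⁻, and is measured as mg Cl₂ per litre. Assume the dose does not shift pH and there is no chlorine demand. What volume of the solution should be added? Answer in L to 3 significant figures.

12.6 L

Volume: 277 m³ = 277,000 L.
[OCl⁻]/[HOCl] = 10^(pH − pKa) = 10^(8.19 − 7.51) = 4.786; fraction as HOCl = 1/(1 + 4.786) = 0.1728.
Free chlorine required for 0.97 ppm HOCl: 0.97 / 0.1728 = 5.613 ppm.
FC to add: 5.613 − 0.8 = 4.813 mg/L as Cl₂.
Cl₂ equivalent: 4.813 mg/L × 277,000 L = 1333 g.
Product at 8.9% available Cl: 1333 / 0.089 = 14,980 g.
Volume: 14,980 g ÷ 1.19 g/mL = 12,590 mL.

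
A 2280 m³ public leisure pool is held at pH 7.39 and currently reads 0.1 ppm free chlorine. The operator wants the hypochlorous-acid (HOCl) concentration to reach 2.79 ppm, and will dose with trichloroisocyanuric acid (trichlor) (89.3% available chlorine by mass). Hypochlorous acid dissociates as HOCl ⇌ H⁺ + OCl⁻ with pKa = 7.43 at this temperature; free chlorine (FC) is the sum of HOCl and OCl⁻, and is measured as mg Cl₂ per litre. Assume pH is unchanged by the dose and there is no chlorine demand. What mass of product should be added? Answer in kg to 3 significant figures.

13.4 kg

Volume: 2280 m³ = 2,280,000 L.
[OCl⁻]/[HOCl] = 10^(pH − pKa) = 10^(7.39 − 7.43) = 0.912; fraction as HOCl = 1/(1 + 0.912) = 0.523.
Free chlorine required for 2.79 ppm HOCl: 2.79 / 0.523 = 5.335 ppm.
FC to add: 5.335 − 0.1 = 5.235 mg/L as Cl₂.
Cl₂ equivalent: 5.235 mg/L × 2,280,000 L = 11,930 g.
Product at 89.3% available Cl: 11,930 / 0.893 = 13,360 g.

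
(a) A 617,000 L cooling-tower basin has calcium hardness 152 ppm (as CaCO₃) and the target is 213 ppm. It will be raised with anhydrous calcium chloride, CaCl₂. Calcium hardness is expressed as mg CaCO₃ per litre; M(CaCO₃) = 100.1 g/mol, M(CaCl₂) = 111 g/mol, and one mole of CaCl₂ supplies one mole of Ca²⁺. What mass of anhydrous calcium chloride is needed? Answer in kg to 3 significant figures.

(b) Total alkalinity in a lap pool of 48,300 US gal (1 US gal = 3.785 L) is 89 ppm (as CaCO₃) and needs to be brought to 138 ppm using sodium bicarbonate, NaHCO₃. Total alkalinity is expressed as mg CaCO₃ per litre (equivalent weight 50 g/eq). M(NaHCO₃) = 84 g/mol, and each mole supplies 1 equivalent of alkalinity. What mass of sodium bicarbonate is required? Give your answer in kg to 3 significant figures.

(a) Hardness to add: (213 − 152) = 61 mg/L as CaCO₃ × 617,000 L = 37,640 g as CaCO₃.
(a) Moles of Ca²⁺ (1 mol Ca²⁺ ≡ 1 mol CaCO₃): 37,640 / 100.1 g/mol = 376 mol.
(a) Mass of CaCl₂: 376 × 111 = 41,740 g.

(b) Volume: 48,300 US gal × 3.785 L/gal = 182,816 L.
(b) Alkalinity to add: (138 − 89) = 49 mg/L as CaCO₃ × 182,816 L = 8958 g as CaCO₃.
(b) Equivalents: 8958 g ÷ 50 g/eq = 179.2 eq.
(b) NaHCO₃ supplies 1 eq per mole → 179.2 mol.
(b) Mass: 179.2 mol × 84 g/mol = 15,050 g.

(a) 41.7 kg; (b) 15.0 kg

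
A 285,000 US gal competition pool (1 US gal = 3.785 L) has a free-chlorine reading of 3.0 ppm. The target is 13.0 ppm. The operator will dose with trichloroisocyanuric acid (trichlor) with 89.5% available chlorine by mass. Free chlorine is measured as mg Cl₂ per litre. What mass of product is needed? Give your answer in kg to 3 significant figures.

12.1 kg

Volume: 285,000 US gal × 3.785 L/gal = 1,078,725 L.
Chlorine deficit: 13.0 − 3.0 = 10 ppm = 10 mg/L as Cl₂.
Cl₂ equivalent needed: 10 mg/L × 1,078,725 L = 10,790,000 mg = 10,790 g.
Product at 89.5% available chlorine: 10,790 / 0.895 = 12,050 g.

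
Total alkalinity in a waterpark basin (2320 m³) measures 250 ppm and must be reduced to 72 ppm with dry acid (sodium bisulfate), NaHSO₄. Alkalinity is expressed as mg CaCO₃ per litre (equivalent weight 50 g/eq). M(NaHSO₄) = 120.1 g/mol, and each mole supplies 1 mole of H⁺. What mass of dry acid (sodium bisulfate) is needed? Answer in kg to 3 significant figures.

Volume: 2320 m³ = 2,320,000 L.
Alkalinity to neutralize: (250 − 72) = 178 mg/L as CaCO₃ × 2,320,000 L = 413,000 g as CaCO₃.
Equivalents of H⁺ required: 413,000 ÷ 50 g/eq = 8259 eq = 8259 mol NaHSO₄.
Mass of NaHSO₄: 8259 × 120.1 = 991,900 g.

992 kg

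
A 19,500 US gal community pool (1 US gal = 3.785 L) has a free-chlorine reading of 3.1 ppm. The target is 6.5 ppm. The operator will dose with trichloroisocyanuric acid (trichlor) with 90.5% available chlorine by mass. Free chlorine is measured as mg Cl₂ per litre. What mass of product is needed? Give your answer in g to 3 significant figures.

Volume: 19,500 US gal × 3.785 L/gal = 73,808 L.
Chlorine deficit: 6.5 − 3.1 = 3.4 ppm = 3.4 mg/L as Cl₂.
Cl₂ equivalent needed: 3.4 mg/L × 73,808 L = 250,900 mg = 250.9 g.
Product at 90.5% available chlorine: 250.9 / 0.905 = 277.3 g.

277 g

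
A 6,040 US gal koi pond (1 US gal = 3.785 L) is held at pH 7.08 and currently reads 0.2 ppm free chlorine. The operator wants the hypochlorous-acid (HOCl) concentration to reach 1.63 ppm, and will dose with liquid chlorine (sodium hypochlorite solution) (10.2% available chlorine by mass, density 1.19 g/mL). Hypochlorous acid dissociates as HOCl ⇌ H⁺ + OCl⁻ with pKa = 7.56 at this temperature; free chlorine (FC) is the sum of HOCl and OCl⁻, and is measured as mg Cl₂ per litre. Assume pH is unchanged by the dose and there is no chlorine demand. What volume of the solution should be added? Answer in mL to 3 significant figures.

Volume: 6,040 US gal × 3.785 L/gal = 22,861 L.
[OCl⁻]/[HOCl] = 10^(pH − pKa) = 10^(7.08 − 7.56) = 0.3311; fraction as HOCl = 1/(1 + 0.3311) = 0.7512.
Free chlorine required for 1.63 ppm HOCl: 1.63 / 0.7512 = 2.17 ppm.
FC to add: 2.17 − 0.2 = 1.97 mg/L as Cl₂.
Cl₂ equivalent: 1.97 mg/L × 22,861 L = 45.03 g.
Product at 10.2% available Cl: 45.03 / 0.102 = 441.5 g.
Volume: 441.5 g ÷ 1.19 g/mL = 371 mL.

371 mL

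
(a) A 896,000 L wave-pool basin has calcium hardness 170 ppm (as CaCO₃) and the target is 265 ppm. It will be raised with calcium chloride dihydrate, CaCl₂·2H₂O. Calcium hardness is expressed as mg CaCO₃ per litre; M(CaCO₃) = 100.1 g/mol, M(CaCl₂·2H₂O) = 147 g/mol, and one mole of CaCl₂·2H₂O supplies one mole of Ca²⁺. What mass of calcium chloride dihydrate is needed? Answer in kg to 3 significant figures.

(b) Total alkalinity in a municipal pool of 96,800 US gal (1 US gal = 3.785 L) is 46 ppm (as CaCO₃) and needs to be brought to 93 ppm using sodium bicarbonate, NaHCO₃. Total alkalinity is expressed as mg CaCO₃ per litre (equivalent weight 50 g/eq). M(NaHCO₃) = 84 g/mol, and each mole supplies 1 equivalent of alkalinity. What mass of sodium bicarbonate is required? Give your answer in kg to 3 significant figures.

(a) Hardness to add: (265 − 170) = 95 mg/L as CaCO₃ × 896,000 L = 85,120 g as CaCO₃.
(a) Moles of Ca²⁺ (1 mol Ca²⁺ ≡ 1 mol CaCO₃): 85,120 / 100.1 g/mol = 850.3 mol.
(a) Mass of CaCl₂·2H₂O: 850.3 × 147 = 125,000 g.

(b) Volume: 96,800 US gal × 3.785 L/gal = 366,388 L.
(b) Alkalinity to add: (93 − 46) = 47 mg/L as CaCO₃ × 366,388 L = 17,220 g as CaCO₃.
(b) Equivalents: 17,220 g ÷ 50 g/eq = 344.4 eq.
(b) NaHCO₃ supplies 1 eq per mole → 344.4 mol.
(b) Mass: 344.4 mol × 84 g/mol = 28,930 g.

(a) 125 kg; (b) 28.9 kg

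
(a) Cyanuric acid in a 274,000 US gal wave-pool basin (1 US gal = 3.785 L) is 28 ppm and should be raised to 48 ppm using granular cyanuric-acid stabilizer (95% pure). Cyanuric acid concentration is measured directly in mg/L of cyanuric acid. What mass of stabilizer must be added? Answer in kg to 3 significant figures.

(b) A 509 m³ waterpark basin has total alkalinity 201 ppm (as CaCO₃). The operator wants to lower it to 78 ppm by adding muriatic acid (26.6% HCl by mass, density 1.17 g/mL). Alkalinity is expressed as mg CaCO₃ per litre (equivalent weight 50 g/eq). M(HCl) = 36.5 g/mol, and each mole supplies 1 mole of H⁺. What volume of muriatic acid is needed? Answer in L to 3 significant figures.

(a) Volume: 274,000 US gal × 3.785 L/gal = 1,037,090 L.
(a) CYA to add: (48 − 28) = 20 mg/L × 1,037,090 L = 20,740 g cyanuric acid.
(a) At 95% purity: 20,740 / 0.95 = 21,830 g product.

(b) Volume: 509 m³ = 509,000 L.
(b) Alkalinity to neutralize: (201 − 78) = 123 mg/L as CaCO₃ × 509,000 L = 62,610 g as CaCO₃.
(b) Equivalents of H⁺ required: 62,610 ÷ 50 g/eq = 1252 eq = 1252 mol HCl.
(b) Mass of HCl: 1252 × 36.5 = 45,700 g.
(b) Mass of 26.6% solution: 45,700 / 0.266 = 171,800 g.
(b) Volume: 171,800 g ÷ 1.17 g/mL = 146,900 mL.

(a) 21.8 kg; (b) 147 L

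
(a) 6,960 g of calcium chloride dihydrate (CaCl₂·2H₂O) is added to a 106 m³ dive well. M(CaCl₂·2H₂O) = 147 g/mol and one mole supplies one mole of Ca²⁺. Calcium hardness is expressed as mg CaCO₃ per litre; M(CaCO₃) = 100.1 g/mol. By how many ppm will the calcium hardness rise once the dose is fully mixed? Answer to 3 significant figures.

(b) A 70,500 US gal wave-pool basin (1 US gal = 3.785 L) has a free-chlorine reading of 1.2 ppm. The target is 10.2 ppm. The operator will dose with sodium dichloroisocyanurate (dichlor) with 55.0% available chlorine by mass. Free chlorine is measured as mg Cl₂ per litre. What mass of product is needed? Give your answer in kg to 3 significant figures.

(a) 44.7 ppm; (b) 4.37 kg

(a) Volume: 106 m³ = 106,000 L.
(a) Moles of Ca²⁺: 6,960 g ÷ 147 g/mol = 47.35 mol.
(a) As CaCO₃: 47.35 mol × 100.1 g/mol = 4739 g.
(a) Rise: 4739 g / 106,000 L × 1000 = 44.71 mg/L.

(b) Volume: 70,500 US gal × 3.785 L/gal = 266,842 L.
(b) Chlorine deficit: 10.2 − 1.2 = 9 ppm = 9 mg/L as Cl₂.
(b) Cl₂ equivalent needed: 9 mg/L × 266,842 L = 2,402,000 mg = 2402 g.
(b) Product at 55.0% available chlorine: 2402 / 0.55 = 4367 g.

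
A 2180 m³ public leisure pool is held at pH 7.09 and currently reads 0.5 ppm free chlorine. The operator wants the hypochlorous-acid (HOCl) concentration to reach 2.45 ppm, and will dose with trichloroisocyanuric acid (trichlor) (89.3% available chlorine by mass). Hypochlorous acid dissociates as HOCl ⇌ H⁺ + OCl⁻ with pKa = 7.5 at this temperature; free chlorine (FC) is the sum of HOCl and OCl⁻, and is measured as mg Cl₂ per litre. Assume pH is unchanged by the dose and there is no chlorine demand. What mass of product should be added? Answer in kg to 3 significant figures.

7.09 kg

Volume: 2180 m³ = 2,180,000 L.
[OCl⁻]/[HOCl] = 10^(pH − pKa) = 10^(7.09 − 7.5) = 0.389; fraction as HOCl = 1/(1 + 0.389) = 0.7199.
Free chlorine required for 2.45 ppm HOCl: 2.45 / 0.7199 = 3.403 ppm.
FC to add: 3.403 − 0.5 = 2.903 mg/L as Cl₂.
Cl₂ equivalent: 2.903 mg/L × 2,180,000 L = 6329 g.
Product at 89.3% available Cl: 6329 / 0.893 = 7087 g.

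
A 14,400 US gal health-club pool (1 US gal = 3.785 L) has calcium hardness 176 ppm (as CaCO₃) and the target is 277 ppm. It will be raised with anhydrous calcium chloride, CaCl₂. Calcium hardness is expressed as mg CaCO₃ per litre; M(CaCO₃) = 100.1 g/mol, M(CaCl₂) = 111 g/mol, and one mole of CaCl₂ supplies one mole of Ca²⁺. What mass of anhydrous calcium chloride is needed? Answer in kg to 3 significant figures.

6.10 kg

Volume: 14,400 US gal × 3.785 L/gal = 54,504 L.
Hardness to add: (277 − 176) = 101 mg/L as CaCO₃ × 54,504 L = 5505 g as CaCO₃.
Moles of Ca²⁺ (1 mol Ca²⁺ ≡ 1 mol CaCO₃): 5505 / 100.1 g/mol = 54.99 mol.
Mass of CaCl₂: 54.99 × 111 = 6104 g.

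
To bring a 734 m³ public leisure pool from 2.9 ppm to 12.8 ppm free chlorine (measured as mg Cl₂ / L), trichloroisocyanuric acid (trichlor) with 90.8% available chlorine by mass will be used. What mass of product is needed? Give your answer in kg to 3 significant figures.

8.00 kg

Volume: 734 m³ = 734,000 L.
Chlorine deficit: 12.8 − 2.9 = 9.9 ppm = 9.9 mg/L as Cl₂.
Cl₂ equivalent needed: 9.9 mg/L × 734,000 L = 7,267,000 mg = 7267 g.
Product at 90.8% available chlorine: 7267 / 0.908 = 8003 g.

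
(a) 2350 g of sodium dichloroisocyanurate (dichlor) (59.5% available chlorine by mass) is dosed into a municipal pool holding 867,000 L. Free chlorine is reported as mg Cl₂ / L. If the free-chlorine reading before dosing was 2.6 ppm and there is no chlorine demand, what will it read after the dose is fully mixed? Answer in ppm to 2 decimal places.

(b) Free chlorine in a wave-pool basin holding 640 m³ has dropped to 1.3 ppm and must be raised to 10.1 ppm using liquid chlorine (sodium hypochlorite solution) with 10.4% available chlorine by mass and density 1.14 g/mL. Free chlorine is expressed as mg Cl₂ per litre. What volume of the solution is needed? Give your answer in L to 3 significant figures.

(a) 4.21 ppm; (b) 47.5 L

(a) Available chlorine delivered: 2350 g × 0.595 = 1398 g as Cl₂.
(a) Concentration rise: 1398 g / 867,000 L = 1.613 mg/L = 1.61 ppm.
(a) Final FC: 2.6 + 1.61 = 4.21 ppm.

(b) Volume: 640 m³ = 640,000 L.
(b) Chlorine deficit: 10.1 − 1.3 = 8.8 ppm = 8.8 mg/L as Cl₂.
(b) Cl₂ equivalent needed: 8.8 mg/L × 640,000 L = 5,632,000 mg = 5632 g.
(b) Product at 10.4% available chlorine: 5632 / 0.104 = 54,150 g.
(b) Volume at density 1.14 g/mL: 54,150 g ÷ 1.14 g/mL = 47,500 mL.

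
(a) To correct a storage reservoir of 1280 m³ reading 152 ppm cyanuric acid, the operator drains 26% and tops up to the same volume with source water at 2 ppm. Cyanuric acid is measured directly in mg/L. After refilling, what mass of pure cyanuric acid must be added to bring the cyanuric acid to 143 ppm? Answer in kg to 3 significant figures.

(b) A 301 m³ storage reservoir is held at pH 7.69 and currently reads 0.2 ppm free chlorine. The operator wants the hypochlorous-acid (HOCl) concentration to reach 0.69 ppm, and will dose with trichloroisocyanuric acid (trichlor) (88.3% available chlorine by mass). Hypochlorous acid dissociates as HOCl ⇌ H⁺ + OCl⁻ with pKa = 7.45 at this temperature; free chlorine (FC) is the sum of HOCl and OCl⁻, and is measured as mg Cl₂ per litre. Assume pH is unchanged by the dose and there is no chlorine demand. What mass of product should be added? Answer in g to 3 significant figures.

(a) 38.4 kg; (b) 576 g

(a) Volume: 1280 m³ = 1,280,000 L.
(a) After draining 26% and refilling: 152 × 0.74 + 2 × 0.26 = 113 ppm.
(a) Deficit to target: 143 − 113 = 30 mg/L.
(a) Mass: 30 mg/L × 1,280,000 L = 38,400 g cyanuric acid.

(b) Volume: 301 m³ = 301,000 L.
(b) [OCl⁻]/[HOCl] = 10^(pH − pKa) = 10^(7.69 − 7.45) = 1.738; fraction as HOCl = 1/(1 + 1.738) = 0.3653.
(b) Free chlorine required for 0.69 ppm HOCl: 0.69 / 0.3653 = 1.889 ppm.
(b) FC to add: 1.889 − 0.2 = 1.689 mg/L as Cl₂.
(b) Cl₂ equivalent: 1.689 mg/L × 301,000 L = 508.4 g.
(b) Product at 88.3% available Cl: 508.4 / 0.883 = 575.8 g.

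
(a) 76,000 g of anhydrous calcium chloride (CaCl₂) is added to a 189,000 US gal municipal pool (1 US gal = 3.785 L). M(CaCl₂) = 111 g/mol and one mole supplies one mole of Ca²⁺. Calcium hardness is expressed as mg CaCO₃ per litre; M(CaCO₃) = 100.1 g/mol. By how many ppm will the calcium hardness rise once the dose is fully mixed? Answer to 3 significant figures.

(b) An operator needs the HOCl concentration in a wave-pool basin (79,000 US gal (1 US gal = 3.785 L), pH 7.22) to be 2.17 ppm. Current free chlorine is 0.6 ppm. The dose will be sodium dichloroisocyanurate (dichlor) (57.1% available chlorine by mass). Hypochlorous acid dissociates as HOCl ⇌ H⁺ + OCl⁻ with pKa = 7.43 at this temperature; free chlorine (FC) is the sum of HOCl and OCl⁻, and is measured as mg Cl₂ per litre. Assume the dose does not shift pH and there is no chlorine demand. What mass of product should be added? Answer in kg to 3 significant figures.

(a) Volume: 189,000 US gal × 3.785 L/gal = 715,365 L.
(a) Moles of Ca²⁺: 76,000 g ÷ 111 g/mol = 684.7 mol.
(a) As CaCO₃: 684.7 mol × 100.1 g/mol = 68,540 g.
(a) Rise: 68,540 g / 715,365 L × 1000 = 95.81 mg/L.

(b) Volume: 79,000 US gal × 3.785 L/gal = 299,015 L.
(b) [OCl⁻]/[HOCl] = 10^(pH − pKa) = 10^(7.22 − 7.43) = 0.6166; fraction as HOCl = 1/(1 + 0.6166) = 0.6186.
(b) Free chlorine required for 2.17 ppm HOCl: 2.17 / 0.6186 = 3.508 ppm.
(b) FC to add: 3.508 − 0.6 = 2.908 mg/L as Cl₂.
(b) Cl₂ equivalent: 2.908 mg/L × 299,015 L = 869.5 g.
(b) Product at 57.1% available Cl: 869.5 / 0.571 = 1523 g.

(a) 95.8 ppm; (b) 1.52 kg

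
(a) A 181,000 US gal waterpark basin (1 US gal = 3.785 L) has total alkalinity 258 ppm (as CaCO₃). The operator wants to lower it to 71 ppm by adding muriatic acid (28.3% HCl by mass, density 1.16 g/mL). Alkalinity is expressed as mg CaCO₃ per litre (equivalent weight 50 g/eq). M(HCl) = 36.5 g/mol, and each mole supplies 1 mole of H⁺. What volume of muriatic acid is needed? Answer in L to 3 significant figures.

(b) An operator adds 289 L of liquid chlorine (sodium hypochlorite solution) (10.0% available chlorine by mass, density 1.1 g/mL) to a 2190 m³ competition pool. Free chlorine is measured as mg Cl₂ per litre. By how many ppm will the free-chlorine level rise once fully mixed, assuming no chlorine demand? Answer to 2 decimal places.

(a) 285 L; (b) 14.52 ppm

(a) Volume: 181,000 US gal × 3.785 L/gal = 685,085 L.
(a) Alkalinity to neutralize: (258 − 71) = 187 mg/L as CaCO₃ × 685,085 L = 128,100 g as CaCO₃.
(a) Equivalents of H⁺ required: 128,100 ÷ 50 g/eq = 2562 eq = 2562 mol HCl.
(a) Mass of HCl: 2562 × 36.5 = 93,520 g.
(a) Mass of 28.3% solution: 93,520 / 0.283 = 330,500 g.
(a) Volume: 330,500 g ÷ 1.16 g/mL = 284,900 mL.

(b) Volume: 2190 m³ = 2,190,000 L.
(b) Mass of solution: 289 L × 1000 mL/L × 1.1 g/mL = 317,900 g.
(b) Available chlorine delivered: 317,900 g × 0.1 = 31,790 g as Cl₂.
(b) Concentration rise: 31,790 g / 2,190,000 L = 14.52 mg/L = 14.52 ppm.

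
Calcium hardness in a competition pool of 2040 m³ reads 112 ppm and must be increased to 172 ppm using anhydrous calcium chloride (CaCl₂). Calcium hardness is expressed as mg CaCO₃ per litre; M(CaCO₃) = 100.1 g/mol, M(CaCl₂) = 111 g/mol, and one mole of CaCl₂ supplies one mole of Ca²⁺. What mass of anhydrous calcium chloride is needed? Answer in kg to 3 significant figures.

136 kg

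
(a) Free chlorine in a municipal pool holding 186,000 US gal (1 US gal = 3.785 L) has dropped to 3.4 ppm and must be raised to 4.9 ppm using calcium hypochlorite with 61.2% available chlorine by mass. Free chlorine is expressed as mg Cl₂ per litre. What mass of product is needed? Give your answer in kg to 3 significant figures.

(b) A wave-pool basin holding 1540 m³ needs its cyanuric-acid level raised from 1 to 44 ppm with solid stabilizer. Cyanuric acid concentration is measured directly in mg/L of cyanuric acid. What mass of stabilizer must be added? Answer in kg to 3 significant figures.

(a) 1.73 kg; (b) 66.2 kg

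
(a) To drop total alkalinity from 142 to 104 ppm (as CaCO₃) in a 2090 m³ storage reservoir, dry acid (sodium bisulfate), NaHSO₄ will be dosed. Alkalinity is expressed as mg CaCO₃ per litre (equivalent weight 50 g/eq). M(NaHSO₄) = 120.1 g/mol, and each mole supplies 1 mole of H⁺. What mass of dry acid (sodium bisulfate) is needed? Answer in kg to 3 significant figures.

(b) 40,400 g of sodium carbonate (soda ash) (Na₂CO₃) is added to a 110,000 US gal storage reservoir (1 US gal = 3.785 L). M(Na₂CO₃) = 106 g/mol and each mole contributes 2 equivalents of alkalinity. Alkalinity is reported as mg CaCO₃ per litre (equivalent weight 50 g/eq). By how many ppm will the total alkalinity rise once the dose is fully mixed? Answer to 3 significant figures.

(a) 191 kg; (b) 91.5 ppm

(a) Volume: 2090 m³ = 2,090,000 L.
(a) Alkalinity to neutralize: (142 − 104) = 38 mg/L as CaCO₃ × 2,090,000 L = 79,420 g as CaCO₃.
(a) Equivalents of H⁺ required: 79,420 ÷ 50 g/eq = 1588 eq = 1588 mol NaHSO₄.
(a) Mass of NaHSO₄: 1588 × 120.1 = 190,800 g.

(b) Volume: 110,000 US gal × 3.785 L/gal = 416,350 L.
(b) Moles of Na₂CO₃: 40,400 g ÷ 106 g/mol = 381.1 mol → 762.3 eq of alkalinity.
(b) As CaCO₃: 762.3 eq × 50 g/eq = 38,110 g.
(b) Rise: 38,110 g / 416,350 L × 1000 = 91.54 mg/L.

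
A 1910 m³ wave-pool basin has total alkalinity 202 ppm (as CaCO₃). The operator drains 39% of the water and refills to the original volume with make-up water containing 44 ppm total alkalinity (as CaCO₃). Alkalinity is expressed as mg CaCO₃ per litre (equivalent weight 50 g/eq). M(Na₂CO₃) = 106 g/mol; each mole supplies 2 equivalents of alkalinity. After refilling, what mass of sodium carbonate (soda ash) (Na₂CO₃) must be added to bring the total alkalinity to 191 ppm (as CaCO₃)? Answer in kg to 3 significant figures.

Volume: 1910 m³ = 1,910,000 L.
After draining 39% and refilling: 202 × 0.61 + 44 × 0.39 = 140.38 ppm.
Deficit to target: 191 − 140.38 = 50.62 mg/L.
As CaCO₃: 50.62 mg/L × 1,910,000 L = 96,680 g; ÷ 50 g/eq ÷ 2 = 966.8 mol Na₂CO₃.
Mass: 966.8 × 106 = 102,500 g.

102 kg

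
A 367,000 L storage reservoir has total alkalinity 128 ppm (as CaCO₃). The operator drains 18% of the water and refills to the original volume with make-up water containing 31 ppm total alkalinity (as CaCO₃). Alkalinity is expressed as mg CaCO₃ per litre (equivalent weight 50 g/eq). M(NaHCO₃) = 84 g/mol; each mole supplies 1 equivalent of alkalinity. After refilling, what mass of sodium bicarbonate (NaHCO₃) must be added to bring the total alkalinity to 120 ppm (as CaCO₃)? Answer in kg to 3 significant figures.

After draining 18% and refilling: 128 × 0.82 + 31 × 0.18 = 110.54 ppm.
Deficit to target: 120 − 110.54 = 9.46 mg/L.
As CaCO₃: 9.46 mg/L × 367,000 L = 3472 g; ÷ 50 g/eq ÷ 1 = 69.44 mol NaHCO₃.
Mass: 69.44 × 84 = 5833 g.

5.83 kg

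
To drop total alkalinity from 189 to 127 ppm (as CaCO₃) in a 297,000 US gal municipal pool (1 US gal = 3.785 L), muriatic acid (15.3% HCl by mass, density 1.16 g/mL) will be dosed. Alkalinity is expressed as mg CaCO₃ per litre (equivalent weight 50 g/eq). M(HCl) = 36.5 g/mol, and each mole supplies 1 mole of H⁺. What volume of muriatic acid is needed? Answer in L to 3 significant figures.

Volume: 297,000 US gal × 3.785 L/gal = 1,124,145 L.
Alkalinity to neutralize: (189 − 127) = 62 mg/L as CaCO₃ × 1,124,145 L = 69,700 g as CaCO₃.
Equivalents of H⁺ required: 69,700 ÷ 50 g/eq = 1394 eq = 1394 mol HCl.
Mass of HCl: 1394 × 36.5 = 50,880 g.
Mass of 15.3% solution: 50,880 / 0.153 = 332,500 g.
Volume: 332,500 g ÷ 1.16 g/mL = 286,700 mL.

287 L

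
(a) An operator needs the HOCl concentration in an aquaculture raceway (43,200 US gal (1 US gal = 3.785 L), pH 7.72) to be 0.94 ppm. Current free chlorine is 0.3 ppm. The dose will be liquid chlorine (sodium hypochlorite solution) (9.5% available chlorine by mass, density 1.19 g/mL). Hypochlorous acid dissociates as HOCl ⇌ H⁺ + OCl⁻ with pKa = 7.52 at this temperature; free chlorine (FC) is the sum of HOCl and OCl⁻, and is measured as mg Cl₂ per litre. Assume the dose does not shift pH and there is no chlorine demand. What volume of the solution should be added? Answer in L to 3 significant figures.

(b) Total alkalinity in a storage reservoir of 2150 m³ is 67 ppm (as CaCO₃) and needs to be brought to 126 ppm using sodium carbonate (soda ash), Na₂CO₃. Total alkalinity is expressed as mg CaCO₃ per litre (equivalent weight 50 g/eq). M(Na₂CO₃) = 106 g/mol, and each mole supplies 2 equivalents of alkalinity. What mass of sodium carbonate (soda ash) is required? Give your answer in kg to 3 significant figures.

(a) Volume: 43,200 US gal × 3.785 L/gal = 163,512 L.
(a) [OCl⁻]/[HOCl] = 10^(pH − pKa) = 10^(7.72 − 7.52) = 1.585; fraction as HOCl = 1/(1 + 1.585) = 0.3869.
(a) Free chlorine required for 0.94 ppm HOCl: 0.94 / 0.3869 = 2.43 ppm.
(a) FC to add: 2.43 − 0.3 = 2.13 mg/L as Cl₂.
(a) Cl₂ equivalent: 2.13 mg/L × 163,512 L = 348.2 g.
(a) Product at 9.5% available Cl: 348.2 / 0.095 = 3666 g.
(a) Volume: 3666 g ÷ 1.19 g/mL = 3080 mL.

(b) Volume: 2150 m³ = 2,150,000 L.
(b) Alkalinity to add: (126 − 67) = 59 mg/L as CaCO₃ × 2,150,000 L = 126,800 g as CaCO₃.
(b) Equivalents: 126,800 g ÷ 50 g/eq = 2537 eq.
(b) Each mole of Na₂CO₃ supplies 2 eq, so 2537 / 2 = 1268 mol.
(b) Mass: 1268 mol × 106 g/mol = 134,500 g.

(a) 3.08 L; (b) 134 kg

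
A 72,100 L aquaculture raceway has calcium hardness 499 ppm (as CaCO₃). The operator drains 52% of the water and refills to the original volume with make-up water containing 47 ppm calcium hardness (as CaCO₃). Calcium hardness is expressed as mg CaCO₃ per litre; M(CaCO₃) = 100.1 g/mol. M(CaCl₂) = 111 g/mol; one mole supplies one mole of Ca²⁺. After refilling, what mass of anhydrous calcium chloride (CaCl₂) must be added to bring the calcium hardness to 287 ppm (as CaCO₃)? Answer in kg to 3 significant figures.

After draining 52% and refilling: 499 × 0.48 + 47 × 0.52 = 263.96 ppm.
Deficit to target: 287 − 263.96 = 23.04 mg/L.
As CaCO₃: 23.04 mg/L × 72,100 L = 1661 g; ÷ 100.1 = 16.6 mol Ca²⁺.
Mass: 16.6 × 111 = 1842 g.

1.84 kg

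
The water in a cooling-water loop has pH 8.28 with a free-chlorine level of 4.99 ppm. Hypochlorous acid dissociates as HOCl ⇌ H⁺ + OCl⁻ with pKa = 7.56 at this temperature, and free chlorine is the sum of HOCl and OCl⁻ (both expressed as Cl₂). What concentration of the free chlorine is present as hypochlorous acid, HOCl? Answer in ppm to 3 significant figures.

0.799 ppm

[OCl⁻]/[HOCl] = 10^(pH − pKa) = 10^(8.28 − 7.56) = 10^0.72 = 5.248.
Fraction as HOCl = 1 / (1 + 5.248) = 0.16.
HOCl = 0.16 × 4.99 ppm = 0.7986 ppm.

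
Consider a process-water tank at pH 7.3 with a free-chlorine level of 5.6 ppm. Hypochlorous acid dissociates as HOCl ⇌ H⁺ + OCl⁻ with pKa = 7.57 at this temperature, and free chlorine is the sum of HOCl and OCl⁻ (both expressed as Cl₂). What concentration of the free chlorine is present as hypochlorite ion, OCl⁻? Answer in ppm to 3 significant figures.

[OCl⁻]/[HOCl] = 10^(pH − pKa) = 10^(7.3 − 7.57) = 10^-0.27 = 0.537.
Fraction as HOCl = 1 / (1 + 0.537) = 0.6506.
OCl⁻ = (1 − 0.6506) × 5.6 ppm = 1.957 ppm.

1.96 ppm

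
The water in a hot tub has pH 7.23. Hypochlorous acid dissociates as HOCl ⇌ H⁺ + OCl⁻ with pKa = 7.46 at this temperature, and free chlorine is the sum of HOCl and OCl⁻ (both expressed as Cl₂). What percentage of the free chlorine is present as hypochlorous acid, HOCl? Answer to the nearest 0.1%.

[OCl⁻]/[HOCl] = 10^(pH − pKa) = 10^(7.23 − 7.46) = 10^-0.23 = 0.5888.
Fraction as HOCl = 1 / (1 + 0.5888) = 0.6294.

62.9%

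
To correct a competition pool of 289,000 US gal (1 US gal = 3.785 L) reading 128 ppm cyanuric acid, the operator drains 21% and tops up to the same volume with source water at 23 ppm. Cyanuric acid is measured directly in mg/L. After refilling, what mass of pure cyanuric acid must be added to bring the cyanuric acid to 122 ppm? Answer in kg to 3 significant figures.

17.6 kg

Volume: 289,000 US gal × 3.785 L/gal = 1,093,865 L.
After draining 21% and refilling: 128 × 0.79 + 23 × 0.21 = 105.95 ppm.
Deficit to target: 122 − 105.95 = 16.05 mg/L.
Mass: 16.05 mg/L × 1,093,865 L = 17,560 g cyanuric acid.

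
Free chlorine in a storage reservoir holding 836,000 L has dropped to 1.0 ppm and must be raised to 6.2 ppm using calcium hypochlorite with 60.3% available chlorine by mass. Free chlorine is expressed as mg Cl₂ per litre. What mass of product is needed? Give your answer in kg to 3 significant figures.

Chlorine deficit: 6.2 − 1.0 = 5.2 ppm = 5.2 mg/L as Cl₂.
Cl₂ equivalent needed: 5.2 mg/L × 836,000 L = 4,347,000 mg = 4347 g.
Product at 60.3% available chlorine: 4347 / 0.603 = 7209 g.

7.21 kg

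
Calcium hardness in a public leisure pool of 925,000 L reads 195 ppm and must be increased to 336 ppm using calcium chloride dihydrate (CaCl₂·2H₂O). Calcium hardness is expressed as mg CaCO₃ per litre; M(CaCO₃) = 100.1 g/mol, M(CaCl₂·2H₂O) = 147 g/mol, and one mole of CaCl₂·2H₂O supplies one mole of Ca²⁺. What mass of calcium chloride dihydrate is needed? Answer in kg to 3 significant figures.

192 kg

Hardness to add: (336 − 195) = 141 mg/L as CaCO₃ × 925,000 L = 130,400 g as CaCO₃.
Moles of Ca²⁺ (1 mol Ca²⁺ ≡ 1 mol CaCO₃): 130,400 / 100.1 g/mol = 1303 mol.
Mass of CaCl₂·2H₂O: 1303 × 147 = 191,500 g.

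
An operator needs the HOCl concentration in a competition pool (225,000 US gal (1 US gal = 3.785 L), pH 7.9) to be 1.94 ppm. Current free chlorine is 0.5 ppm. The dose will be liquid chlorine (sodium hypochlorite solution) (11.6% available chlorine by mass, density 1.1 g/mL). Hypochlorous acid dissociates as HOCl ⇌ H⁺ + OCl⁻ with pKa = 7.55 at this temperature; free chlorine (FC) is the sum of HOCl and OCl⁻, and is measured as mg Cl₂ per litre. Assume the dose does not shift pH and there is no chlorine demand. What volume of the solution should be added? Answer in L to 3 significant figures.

Volume: 225,000 US gal × 3.785 L/gal = 851,625 L.
[OCl⁻]/[HOCl] = 10^(pH − pKa) = 10^(7.9 − 7.55) = 2.239; fraction as HOCl = 1/(1 + 2.239) = 0.3088.
Free chlorine required for 1.94 ppm HOCl: 1.94 / 0.3088 = 6.283 ppm.
FC to add: 6.283 − 0.5 = 5.783 mg/L as Cl₂.
Cl₂ equivalent: 5.783 mg/L × 851,625 L = 4925 g.
Product at 11.6% available Cl: 4925 / 0.116 = 42,460 g.
Volume: 42,460 g ÷ 1.1 g/mL = 38,600 mL.

38.6 L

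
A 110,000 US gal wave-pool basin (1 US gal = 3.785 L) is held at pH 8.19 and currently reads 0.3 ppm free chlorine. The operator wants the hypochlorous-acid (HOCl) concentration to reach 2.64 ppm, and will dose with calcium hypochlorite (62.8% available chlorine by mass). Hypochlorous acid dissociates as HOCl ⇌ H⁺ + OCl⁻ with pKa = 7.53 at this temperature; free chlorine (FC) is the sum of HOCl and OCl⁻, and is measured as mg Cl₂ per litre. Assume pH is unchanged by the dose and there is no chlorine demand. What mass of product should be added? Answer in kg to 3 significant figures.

Volume: 110,000 US gal × 3.785 L/gal = 416,350 L.
[OCl⁻]/[HOCl] = 10^(pH − pKa) = 10^(8.19 − 7.53) = 4.571; fraction as HOCl = 1/(1 + 4.571) = 0.1795.
Free chlorine required for 2.64 ppm HOCl: 2.64 / 0.1795 = 14.71 ppm.
FC to add: 14.71 − 0.3 = 14.41 mg/L as Cl₂.
Cl₂ equivalent: 14.41 mg/L × 416,350 L = 5998 g.
Product at 62.8% available Cl: 5998 / 0.628 = 9552 g.

9.55 kg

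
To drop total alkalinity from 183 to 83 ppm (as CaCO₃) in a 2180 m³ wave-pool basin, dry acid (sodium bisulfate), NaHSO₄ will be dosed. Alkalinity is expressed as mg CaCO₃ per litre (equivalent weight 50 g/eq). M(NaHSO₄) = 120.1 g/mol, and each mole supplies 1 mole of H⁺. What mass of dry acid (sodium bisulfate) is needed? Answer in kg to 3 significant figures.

Volume: 2180 m³ = 2,180,000 L.
Alkalinity to neutralize: (183 − 83) = 100 mg/L as CaCO₃ × 2,180,000 L = 218,000 g as CaCO₃.
Equivalents of H⁺ required: 218,000 ÷ 50 g/eq = 4360 eq = 4360 mol NaHSO₄.
Mass of NaHSO₄: 4360 × 120.1 = 523,600 g.

524 kg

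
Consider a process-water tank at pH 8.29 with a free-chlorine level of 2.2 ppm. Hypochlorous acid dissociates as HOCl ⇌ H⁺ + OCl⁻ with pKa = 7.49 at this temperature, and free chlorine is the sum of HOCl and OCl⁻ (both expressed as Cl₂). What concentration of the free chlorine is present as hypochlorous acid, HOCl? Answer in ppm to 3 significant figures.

0.301 ppm

[OCl⁻]/[HOCl] = 10^(pH − pKa) = 10^(8.29 − 7.49) = 10^0.80 = 6.31.
Fraction as HOCl = 1 / (1 + 6.31) = 0.1368.
HOCl = 0.1368 × 2.2 ppm = 0.301 ppm.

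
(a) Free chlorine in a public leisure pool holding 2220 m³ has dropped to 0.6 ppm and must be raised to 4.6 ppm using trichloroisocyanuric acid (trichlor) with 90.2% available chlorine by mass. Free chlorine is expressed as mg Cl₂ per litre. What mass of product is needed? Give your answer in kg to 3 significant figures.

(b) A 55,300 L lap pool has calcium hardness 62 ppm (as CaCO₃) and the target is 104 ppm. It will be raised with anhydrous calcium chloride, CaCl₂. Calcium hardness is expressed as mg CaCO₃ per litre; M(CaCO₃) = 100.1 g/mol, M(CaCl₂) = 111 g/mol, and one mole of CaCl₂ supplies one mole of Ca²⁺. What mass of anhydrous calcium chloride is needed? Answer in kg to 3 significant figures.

(a) Volume: 2220 m³ = 2,220,000 L.
(a) Chlorine deficit: 4.6 − 0.6 = 4 ppm = 4 mg/L as Cl₂.
(a) Cl₂ equivalent needed: 4 mg/L × 2,220,000 L = 8,880,000 mg = 8880 g.
(a) Product at 90.2% available chlorine: 8880 / 0.902 = 9845 g.

(b) Hardness to add: (104 − 62) = 42 mg/L as CaCO₃ × 55,300 L = 2323 g as CaCO₃.
(b) Moles of Ca²⁺ (1 mol Ca²⁺ ≡ 1 mol CaCO₃): 2323 / 100.1 g/mol = 23.2 mol.
(b) Mass of CaCl₂: 23.2 × 111 = 2576 g.

(a) 9.84 kg; (b) 2.58 kg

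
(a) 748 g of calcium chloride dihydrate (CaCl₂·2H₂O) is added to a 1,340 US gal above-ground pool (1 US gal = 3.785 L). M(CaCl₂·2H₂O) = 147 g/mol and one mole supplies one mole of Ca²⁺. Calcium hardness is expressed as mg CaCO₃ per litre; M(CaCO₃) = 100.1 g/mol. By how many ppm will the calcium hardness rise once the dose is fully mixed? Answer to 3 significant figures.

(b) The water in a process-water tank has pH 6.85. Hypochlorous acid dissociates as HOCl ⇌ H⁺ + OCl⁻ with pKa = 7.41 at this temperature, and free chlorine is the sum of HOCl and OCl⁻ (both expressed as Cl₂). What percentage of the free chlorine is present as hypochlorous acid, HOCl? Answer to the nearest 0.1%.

(a) 100 ppm; (b) 78.4%

(a) Volume: 1,340 US gal × 3.785 L/gal = 5,072 L.
(a) Moles of Ca²⁺: 748 g ÷ 147 g/mol = 5.088 mol.
(a) As CaCO₃: 5.088 mol × 100.1 g/mol = 509.4 g.
(a) Rise: 509.4 g / 5,072 L × 1000 = 100.4 mg/L.

(b) [OCl⁻]/[HOCl] = 10^(pH − pKa) = 10^(6.85 − 7.41) = 10^-0.56 = 0.2754.
(b) Fraction as HOCl = 1 / (1 + 0.2754) = 0.7841.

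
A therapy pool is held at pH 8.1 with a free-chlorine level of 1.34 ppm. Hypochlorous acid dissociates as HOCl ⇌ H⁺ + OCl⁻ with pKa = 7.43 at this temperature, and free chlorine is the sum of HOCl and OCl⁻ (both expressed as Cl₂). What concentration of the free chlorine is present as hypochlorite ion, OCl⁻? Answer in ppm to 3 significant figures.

1.10 ppm

[OCl⁻]/[HOCl] = 10^(pH − pKa) = 10^(8.1 − 7.43) = 10^0.67 = 4.677.
Fraction as HOCl = 1 / (1 + 4.677) = 0.1761.
OCl⁻ = (1 − 0.1761) × 1.34 ppm = 1.104 ppm.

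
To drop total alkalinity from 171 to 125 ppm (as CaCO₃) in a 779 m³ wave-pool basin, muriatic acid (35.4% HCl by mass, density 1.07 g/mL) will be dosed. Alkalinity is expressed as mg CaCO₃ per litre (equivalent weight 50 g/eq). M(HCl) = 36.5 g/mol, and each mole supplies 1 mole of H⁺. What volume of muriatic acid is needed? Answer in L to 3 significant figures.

Volume: 779 m³ = 779,000 L.
Alkalinity to neutralize: (171 − 125) = 46 mg/L as CaCO₃ × 779,000 L = 35,830 g as CaCO₃.
Equivalents of H⁺ required: 35,830 ÷ 50 g/eq = 716.7 eq = 716.7 mol HCl.
Mass of HCl: 716.7 × 36.5 = 26,160 g.
Mass of 35.4% solution: 26,160 / 0.354 = 73,890 g.
Volume: 73,890 g ÷ 1.07 g/mL = 69,060 mL.

69.1 L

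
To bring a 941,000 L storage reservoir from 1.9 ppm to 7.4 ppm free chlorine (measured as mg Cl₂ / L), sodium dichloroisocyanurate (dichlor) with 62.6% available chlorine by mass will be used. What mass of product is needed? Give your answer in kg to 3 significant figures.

8.27 kg

Chlorine deficit: 7.4 − 1.9 = 5.5 ppm = 5.5 mg/L as Cl₂.
Cl₂ equivalent needed: 5.5 mg/L × 941,000 L = 5,176,000 mg = 5176 g.
Product at 62.6% available chlorine: 5176 / 0.626 = 8268 g.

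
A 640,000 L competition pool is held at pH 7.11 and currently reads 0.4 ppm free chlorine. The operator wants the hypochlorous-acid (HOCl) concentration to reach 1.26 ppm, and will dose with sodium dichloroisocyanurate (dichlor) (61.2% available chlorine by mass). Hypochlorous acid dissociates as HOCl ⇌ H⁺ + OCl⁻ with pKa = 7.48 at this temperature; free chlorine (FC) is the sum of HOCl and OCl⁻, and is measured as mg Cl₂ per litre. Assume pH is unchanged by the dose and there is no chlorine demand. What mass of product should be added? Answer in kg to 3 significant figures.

1.46 kg

[OCl⁻]/[HOCl] = 10^(pH − pKa) = 10^(7.11 − 7.48) = 0.4266; fraction as HOCl = 1/(1 + 0.4266) = 0.701.
Free chlorine required for 1.26 ppm HOCl: 1.26 / 0.701 = 1.797 ppm.
FC to add: 1.797 − 0.4 = 1.397 mg/L as Cl₂.
Cl₂ equivalent: 1.397 mg/L × 640,000 L = 894.4 g.
Product at 61.2% available Cl: 894.4 / 0.612 = 1461 g.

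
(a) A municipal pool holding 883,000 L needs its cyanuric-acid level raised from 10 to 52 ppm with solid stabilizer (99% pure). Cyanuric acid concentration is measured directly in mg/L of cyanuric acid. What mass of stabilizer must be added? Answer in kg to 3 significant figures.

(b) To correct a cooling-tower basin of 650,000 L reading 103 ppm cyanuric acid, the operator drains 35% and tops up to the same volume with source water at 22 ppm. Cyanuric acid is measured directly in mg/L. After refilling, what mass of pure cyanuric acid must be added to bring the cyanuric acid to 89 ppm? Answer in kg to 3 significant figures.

(a) CYA to add: (52 − 10) = 42 mg/L × 883,000 L = 37,090 g cyanuric acid.
(a) At 99% purity: 37,090 / 0.99 = 37,460 g product.

(b) After draining 35% and refilling: 103 × 0.65 + 22 × 0.35 = 74.65 ppm.
(b) Deficit to target: 89 − 74.65 = 14.35 mg/L.
(b) Mass: 14.35 mg/L × 650,000 L = 9327 g cyanuric acid.

(a) 37.5 kg; (b) 9.33 kg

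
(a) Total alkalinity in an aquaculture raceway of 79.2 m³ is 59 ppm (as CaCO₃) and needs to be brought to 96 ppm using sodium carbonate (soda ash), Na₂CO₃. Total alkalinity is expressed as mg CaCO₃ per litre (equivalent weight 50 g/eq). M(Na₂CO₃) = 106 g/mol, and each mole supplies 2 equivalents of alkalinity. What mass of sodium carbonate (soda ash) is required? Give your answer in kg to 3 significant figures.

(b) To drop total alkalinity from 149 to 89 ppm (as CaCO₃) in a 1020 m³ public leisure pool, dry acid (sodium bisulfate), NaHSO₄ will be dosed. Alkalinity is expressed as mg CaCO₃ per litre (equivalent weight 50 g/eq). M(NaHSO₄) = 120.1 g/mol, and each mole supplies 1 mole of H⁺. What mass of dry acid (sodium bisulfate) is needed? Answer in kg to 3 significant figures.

(a) 3.11 kg; (b) 147 kg

(a) Volume: 79.2 m³ = 79,200 L.
(a) Alkalinity to add: (96 − 59) = 37 mg/L as CaCO₃ × 79,200 L = 2930 g as CaCO₃.
(a) Equivalents: 2930 g ÷ 50 g/eq = 58.61 eq.
(a) Each mole of Na₂CO₃ supplies 2 eq, so 58.61 / 2 = 29.3 mol.
(a) Mass: 29.3 mol × 106 g/mol = 3106 g.

(b) Volume: 1020 m³ = 1,020,000 L.
(b) Alkalinity to neutralize: (149 − 89) = 60 mg/L as CaCO₃ × 1,020,000 L = 61,200 g as CaCO₃.
(b) Equivalents of H⁺ required: 61,200 ÷ 50 g/eq = 1224 eq = 1224 mol NaHSO₄.
(b) Mass of NaHSO₄: 1224 × 120.1 = 147,000 g.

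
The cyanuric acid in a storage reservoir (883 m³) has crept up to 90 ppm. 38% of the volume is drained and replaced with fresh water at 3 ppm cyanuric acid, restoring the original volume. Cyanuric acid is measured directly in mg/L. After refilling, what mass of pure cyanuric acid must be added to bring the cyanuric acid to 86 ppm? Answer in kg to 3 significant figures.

25.7 kg

Volume: 883 m³ = 883,000 L.
After draining 38% and refilling: 90 × 0.62 + 3 × 0.38 = 56.94 ppm.
Deficit to target: 86 − 56.94 = 29.06 mg/L.
Mass: 29.06 mg/L × 883,000 L = 25,660 g cyanuric acid.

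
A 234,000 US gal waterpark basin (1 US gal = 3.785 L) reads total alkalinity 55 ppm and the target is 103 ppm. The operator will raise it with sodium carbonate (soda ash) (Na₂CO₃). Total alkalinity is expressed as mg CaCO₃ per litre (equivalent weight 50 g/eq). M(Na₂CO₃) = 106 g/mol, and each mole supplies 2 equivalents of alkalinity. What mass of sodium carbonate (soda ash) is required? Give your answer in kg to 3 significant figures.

Volume: 234,000 US gal × 3.785 L/gal = 885,690 L.
Alkalinity to add: (103 − 55) = 48 mg/L as CaCO₃ × 885,690 L = 42,510 g as CaCO₃.
Equivalents: 42,510 g ÷ 50 g/eq = 850.3 eq.
Each mole of Na₂CO₃ supplies 2 eq, so 850.3 / 2 = 425.1 mol.
Mass: 425.1 mol × 106 g/mol = 45,060 g.

45.1 kg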